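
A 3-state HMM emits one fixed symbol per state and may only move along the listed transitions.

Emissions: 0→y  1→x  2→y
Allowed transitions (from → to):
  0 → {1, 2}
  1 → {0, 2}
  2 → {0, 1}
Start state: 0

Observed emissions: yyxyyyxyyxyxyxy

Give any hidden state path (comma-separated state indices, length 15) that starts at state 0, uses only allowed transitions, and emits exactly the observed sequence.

0,2,1,0,2,0,1,2,0,1,2,1,0,1,0

  0: obs=y cand={0,2} pick 0 [start]
  1: obs=y cand={0,2} pick 2 [0->2 ok]
  2: obs=x cand={1} pick 1 [2->1 ok]
  3: obs=y cand={0,2} pick 0 [1->0 ok]
  4: obs=y cand={0,2} pick 2 [0->2 ok]
  5: obs=y cand={0,2} pick 0 [2->0 ok]
  6: obs=x cand={1} pick 1 [0->1 ok]
  7: obs=y cand={0,2} pick 2 [1->2 ok]
  8: obs=y cand={0,2} pick 0 [2->0 ok]
  9: obs=x cand={1} pick 1 [0->1 ok]
  10: obs=y cand={0,2} pick 2 [1->2 ok]
  11: obs=x cand={1} pick 1 [2->1 ok]
  12: obs=y cand={0,2} pick 0 [1->0 ok]
  13: obs=x cand={1} pick 1 [0->1 ok]
  14: obs=y cand={0,2} pick 0 [1->0 ok]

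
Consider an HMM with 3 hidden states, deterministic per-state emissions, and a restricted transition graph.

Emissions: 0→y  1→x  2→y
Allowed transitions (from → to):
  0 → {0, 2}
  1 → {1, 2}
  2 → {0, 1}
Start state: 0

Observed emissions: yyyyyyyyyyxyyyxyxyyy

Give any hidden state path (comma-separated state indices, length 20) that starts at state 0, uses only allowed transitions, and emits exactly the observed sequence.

  t0 'y' -> {0,2}, take 0 (start)
  t1 'y' -> {0,2}, take 2 (0->2 ok)
  t2 'y' -> {0,2}, take 0 (2->0 ok)
  t3 'y' -> {0,2}, take 2 (0->2 ok)
  t4 'y' -> {0,2}, take 0 (2->0 ok)
  t5 'y' -> {0,2}, take 2 (0->2 ok)
  t6 'y' -> {0,2}, take 0 (2->0 ok)
  t7 'y' -> {0,2}, take 2 (0->2 ok)
  t8 'y' -> {0,2}, take 0 (2->0 ok)
  t9 'y' -> {0,2}, take 2 (0->2 ok)
  t10 'x' -> {1}, take 1 (2->1 ok)
  t11 'y' -> {0,2}, take 2 (1->2 ok)
  t12 'y' -> {0,2}, take 0 (2->0 ok)
  t13 'y' -> {0,2}, take 2 (0->2 ok)
  t14 'x' -> {1}, take 1 (2->1 ok)
  t15 'y' -> {0,2}, take 2 (1->2 ok)
  t16 'x' -> {1}, take 1 (2->1 ok)
  t17 'y' -> {0,2}, take 2 (1->2 ok)
  t18 'y' -> {0,2}, take 0 (2->0 ok)
  t19 'y' -> {0,2}, take 2 (0->2 ok)

0,2,0,2,0,2,0,2,0,2,1,2,0,2,1,2,1,2,0,2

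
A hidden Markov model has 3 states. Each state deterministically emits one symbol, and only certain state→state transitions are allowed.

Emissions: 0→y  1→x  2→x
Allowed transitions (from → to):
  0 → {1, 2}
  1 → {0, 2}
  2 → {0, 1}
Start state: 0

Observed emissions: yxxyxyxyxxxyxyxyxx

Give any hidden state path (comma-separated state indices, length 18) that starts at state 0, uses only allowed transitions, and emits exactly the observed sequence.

0,1,2,0,1,0,2,0,2,1,2,0,2,0,1,0,1,2

  t0 'y' -> {0}, take 0 (start)
  t1 'x' -> {1,2}, take 1 (0->1 ok)
  t2 'x' -> {1,2}, take 2 (1->2 ok)
  t3 'y' -> {0}, take 0 (2->0 ok)
  t4 'x' -> {1,2}, take 1 (0->1 ok)
  t5 'y' -> {0}, take 0 (1->0 ok)
  t6 'x' -> {1,2}, take 2 (0->2 ok)
  t7 'y' -> {0}, take 0 (2->0 ok)
  t8 'x' -> {1,2}, take 2 (0->2 ok)
  t9 'x' -> {1,2}, take 1 (2->1 ok)
  t10 'x' -> {1,2}, take 2 (1->2 ok)
  t11 'y' -> {0}, take 0 (2->0 ok)
  t12 'x' -> {1,2}, take 2 (0->2 ok)
  t13 'y' -> {0}, take 0 (2->0 ok)
  t14 'x' -> {1,2}, take 1 (0->1 ok)
  t15 'y' -> {0}, take 0 (1->0 ok)
  t16 'x' -> {1,2}, take 1 (0->1 ok)
  t17 'x' -> {1,2}, take 2 (1->2 ok)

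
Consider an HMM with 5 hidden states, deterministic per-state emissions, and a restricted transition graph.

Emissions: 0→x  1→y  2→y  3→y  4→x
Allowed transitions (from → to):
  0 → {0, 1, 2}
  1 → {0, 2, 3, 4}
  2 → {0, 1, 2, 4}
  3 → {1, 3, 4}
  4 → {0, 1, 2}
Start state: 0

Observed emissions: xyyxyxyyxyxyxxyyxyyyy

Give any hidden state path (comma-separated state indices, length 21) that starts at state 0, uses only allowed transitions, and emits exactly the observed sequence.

0,2,2,4,1,0,1,2,0,1,0,2,4,0,1,3,4,2,1,2,2

  pos 0: x in {0,4}, choose 0; start
  pos 1: y in {1,2,3}, choose 2; 0->2 ok
  pos 2: y in {1,2,3}, choose 2; 2->2 ok
  pos 3: x in {0,4}, choose 4; 2->4 ok
  pos 4: y in {1,2,3}, choose 1; 4->1 ok
  pos 5: x in {0,4}, choose 0; 1->0 ok
  pos 6: y in {1,2,3}, choose 1; 0->1 ok
  pos 7: y in {1,2,3}, choose 2; 1->2 ok
  pos 8: x in {0,4}, choose 0; 2->0 ok
  pos 9: y in {1,2,3}, choose 1; 0->1 ok
  pos 10: x in {0,4}, choose 0; 1->0 ok
  pos 11: y in {1,2,3}, choose 2; 0->2 ok
  pos 12: x in {0,4}, choose 4; 2->4 ok
  pos 13: x in {0,4}, choose 0; 4->0 ok
  pos 14: y in {1,2,3}, choose 1; 0->1 ok
  pos 15: y in {1,2,3}, choose 3; 1->3 ok
  pos 16: x in {0,4}, choose 4; 3->4 ok
  pos 17: y in {1,2,3}, choose 2; 4->2 ok
  pos 18: y in {1,2,3}, choose 1; 2->1 ok
  pos 19: y in {1,2,3}, choose 2; 1->2 ok
  pos 20: y in {1,2,3}, choose 2; 2->2 ok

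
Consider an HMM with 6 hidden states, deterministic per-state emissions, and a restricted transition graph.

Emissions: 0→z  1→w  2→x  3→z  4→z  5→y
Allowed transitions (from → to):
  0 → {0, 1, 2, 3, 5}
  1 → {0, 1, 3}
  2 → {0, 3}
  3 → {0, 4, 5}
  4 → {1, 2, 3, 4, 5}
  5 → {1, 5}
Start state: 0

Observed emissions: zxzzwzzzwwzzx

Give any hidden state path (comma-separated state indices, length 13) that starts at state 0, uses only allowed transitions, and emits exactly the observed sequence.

  [0] z  {0,3,4}  => 0  start
  [1] x  {2}  => 2  0->2 ok
  [2] z  {0,3,4}  => 3  2->3 ok
  [3] z  {0,3,4}  => 0  3->0 ok
  [4] w  {1}  => 1  0->1 ok
  [5] z  {0,3,4}  => 0  1->0 ok
  [6] z  {0,3,4}  => 3  0->3 ok
  [7] z  {0,3,4}  => 4  3->4 ok
  [8] w  {1}  => 1  4->1 ok
  [9] w  {1}  => 1  1->1 ok
  [10] z  {0,3,4}  => 0  1->0 ok
  [11] z  {0,3,4}  => 0  0->0 ok
  [12] x  {2}  => 2  0->2 ok

0,2,3,0,1,0,3,4,1,1,0,0,2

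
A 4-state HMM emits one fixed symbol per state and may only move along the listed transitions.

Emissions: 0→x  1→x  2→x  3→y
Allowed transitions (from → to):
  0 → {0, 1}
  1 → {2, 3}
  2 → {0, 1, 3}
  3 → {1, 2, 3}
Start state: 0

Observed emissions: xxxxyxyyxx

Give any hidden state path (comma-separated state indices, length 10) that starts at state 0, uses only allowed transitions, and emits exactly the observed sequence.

  pos 0: x in {0,1,2}, choose 0; start
  pos 1: x in {0,1,2}, choose 0; 0->0 ok
  pos 2: x in {0,1,2}, choose 0; 0->0 ok
  pos 3: x in {0,1,2}, choose 1; 0->1 ok
  pos 4: y in {3}, choose 3; 1->3 ok
  pos 5: x in {0,1,2}, choose 2; 3->2 ok
  pos 6: y in {3}, choose 3; 2->3 ok
  pos 7: y in {3}, choose 3; 3->3 ok
  pos 8: x in {0,1,2}, choose 1; 3->1 ok
  pos 9: x in {0,1,2}, choose 2; 1->2 ok

0,0,0,1,3,2,3,3,1,2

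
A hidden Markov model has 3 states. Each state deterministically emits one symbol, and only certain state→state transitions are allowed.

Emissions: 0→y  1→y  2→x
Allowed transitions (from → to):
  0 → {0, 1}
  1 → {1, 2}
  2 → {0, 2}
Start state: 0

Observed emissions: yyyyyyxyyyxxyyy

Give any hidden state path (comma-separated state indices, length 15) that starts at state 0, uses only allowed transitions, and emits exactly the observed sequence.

  0: obs=y cand={0,1} pick 0 [start]
  1: obs=y cand={0,1} pick 0 [0->0 ok]
  2: obs=y cand={0,1} pick 1 [0->1 ok]
  3: obs=y cand={0,1} pick 1 [1->1 ok]
  4: obs=y cand={0,1} pick 1 [1->1 ok]
  5: obs=y cand={0,1} pick 1 [1->1 ok]
  6: obs=x cand={2} pick 2 [1->2 ok]
  7: obs=y cand={0,1} pick 0 [2->0 ok]
  8: obs=y cand={0,1} pick 0 [0->0 ok]
  9: obs=y cand={0,1} pick 1 [0->1 ok]
  10: obs=x cand={2} pick 2 [1->2 ok]
  11: obs=x cand={2} pick 2 [2->2 ok]
  12: obs=y cand={0,1} pick 0 [2->0 ok]
  13: obs=y cand={0,1} pick 0 [0->0 ok]
  14: obs=y cand={0,1} pick 0 [0->0 ok]

0,0,1,1,1,1,2,0,0,1,2,2,0,0,0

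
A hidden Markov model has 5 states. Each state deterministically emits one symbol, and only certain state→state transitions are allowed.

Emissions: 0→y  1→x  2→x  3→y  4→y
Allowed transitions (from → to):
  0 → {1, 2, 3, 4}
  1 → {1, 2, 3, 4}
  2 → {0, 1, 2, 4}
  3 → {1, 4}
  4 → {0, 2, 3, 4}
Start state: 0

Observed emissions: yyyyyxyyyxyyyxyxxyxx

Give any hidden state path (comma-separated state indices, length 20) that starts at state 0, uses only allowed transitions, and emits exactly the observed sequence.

  t0 'y' -> {0,3,4}, take 0 (start)
  t1 'y' -> {0,3,4}, take 4 (0->4 ok)
  t2 'y' -> {0,3,4}, take 0 (4->0 ok)
  t3 'y' -> {0,3,4}, take 4 (0->4 ok)
  t4 'y' -> {0,3,4}, take 0 (4->0 ok)
  t5 'x' -> {1,2}, take 2 (0->2 ok)
  t6 'y' -> {0,3,4}, take 4 (2->4 ok)
  t7 'y' -> {0,3,4}, take 0 (4->0 ok)
  t8 'y' -> {0,3,4}, take 4 (0->4 ok)
  t9 'x' -> {1,2}, take 2 (4->2 ok)
  t10 'y' -> {0,3,4}, take 0 (2->0 ok)
  t11 'y' -> {0,3,4}, take 4 (0->4 ok)
  t12 'y' -> {0,3,4}, take 3 (4->3 ok)
  t13 'x' -> {1,2}, take 1 (3->1 ok)
  t14 'y' -> {0,3,4}, take 3 (1->3 ok)
  t15 'x' -> {1,2}, take 1 (3->1 ok)
  t16 'x' -> {1,2}, take 1 (1->1 ok)
  t17 'y' -> {0,3,4}, take 3 (1->3 ok)
  t18 'x' -> {1,2}, take 1 (3->1 ok)
  t19 'x' -> {1,2}, take 2 (1->2 ok)

0,4,0,4,0,2,4,0,4,2,0,4,3,1,3,1,1,3,1,2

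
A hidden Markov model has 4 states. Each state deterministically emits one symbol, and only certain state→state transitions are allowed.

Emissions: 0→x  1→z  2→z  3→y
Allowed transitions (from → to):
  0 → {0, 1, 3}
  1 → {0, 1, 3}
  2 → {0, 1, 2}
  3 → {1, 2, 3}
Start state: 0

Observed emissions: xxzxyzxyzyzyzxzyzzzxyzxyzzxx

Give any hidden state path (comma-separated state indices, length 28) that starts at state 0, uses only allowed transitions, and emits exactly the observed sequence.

0,0,1,0,3,2,0,3,1,3,1,3,1,0,1,3,2,1,1,0,3,1,0,3,2,2,0,0

  pos 0: x in {0}, choose 0; start
  pos 1: x in {0}, choose 0; 0->0 ok
  pos 2: z in {1,2}, choose 1; 0->1 ok
  pos 3: x in {0}, choose 0; 1->0 ok
  pos 4: y in {3}, choose 3; 0->3 ok
  pos 5: z in {1,2}, choose 2; 3->2 ok
  pos 6: x in {0}, choose 0; 2->0 ok
  pos 7: y in {3}, choose 3; 0->3 ok
  pos 8: z in {1,2}, choose 1; 3->1 ok
  pos 9: y in {3}, choose 3; 1->3 ok
  pos 10: z in {1,2}, choose 1; 3->1 ok
  pos 11: y in {3}, choose 3; 1->3 ok
  pos 12: z in {1,2}, choose 1; 3->1 ok
  pos 13: x in {0}, choose 0; 1->0 ok
  pos 14: z in {1,2}, choose 1; 0->1 ok
  pos 15: y in {3}, choose 3; 1->3 ok
  pos 16: z in {1,2}, choose 2; 3->2 ok
  pos 17: z in {1,2}, choose 1; 2->1 ok
  pos 18: z in {1,2}, choose 1; 1->1 ok
  pos 19: x in {0}, choose 0; 1->0 ok
  pos 20: y in {3}, choose 3; 0->3 ok
  pos 21: z in {1,2}, choose 1; 3->1 ok
  pos 22: x in {0}, choose 0; 1->0 ok
  pos 23: y in {3}, choose 3; 0->3 ok
  pos 24: z in {1,2}, choose 2; 3->2 ok
  pos 25: z in {1,2}, choose 2; 2->2 ok
  pos 26: x in {0}, choose 0; 2->0 ok
  pos 27: x in {0}, choose 0; 0->0 ok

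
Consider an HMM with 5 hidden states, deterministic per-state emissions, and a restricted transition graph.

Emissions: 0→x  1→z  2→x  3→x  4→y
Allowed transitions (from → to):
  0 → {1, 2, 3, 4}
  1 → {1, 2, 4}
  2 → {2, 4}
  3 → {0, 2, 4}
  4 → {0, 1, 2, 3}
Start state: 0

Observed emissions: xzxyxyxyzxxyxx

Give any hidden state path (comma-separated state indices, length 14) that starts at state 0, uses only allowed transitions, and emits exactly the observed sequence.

0,1,2,4,2,4,0,4,1,2,2,4,0,2

  pos 0: x in {0,2,3}, choose 0; start
  pos 1: z in {1}, choose 1; 0->1 ok
  pos 2: x in {0,2,3}, choose 2; 1->2 ok
  pos 3: y in {4}, choose 4; 2->4 ok
  pos 4: x in {0,2,3}, choose 2; 4->2 ok
  pos 5: y in {4}, choose 4; 2->4 ok
  pos 6: x in {0,2,3}, choose 0; 4->0 ok
  pos 7: y in {4}, choose 4; 0->4 ok
  pos 8: z in {1}, choose 1; 4->1 ok
  pos 9: x in {0,2,3}, choose 2; 1->2 ok
  pos 10: x in {0,2,3}, choose 2; 2->2 ok
  pos 11: y in {4}, choose 4; 2->4 ok
  pos 12: x in {0,2,3}, choose 0; 4->0 ok
  pos 13: x in {0,2,3}, choose 2; 0->2 ok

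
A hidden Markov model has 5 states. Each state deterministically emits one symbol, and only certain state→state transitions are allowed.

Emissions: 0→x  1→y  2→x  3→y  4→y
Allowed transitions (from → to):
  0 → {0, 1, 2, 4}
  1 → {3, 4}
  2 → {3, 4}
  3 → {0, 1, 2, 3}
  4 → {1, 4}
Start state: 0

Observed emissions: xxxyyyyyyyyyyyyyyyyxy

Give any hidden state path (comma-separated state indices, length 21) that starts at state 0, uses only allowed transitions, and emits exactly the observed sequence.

  pos 0: x in {0,2}, choose 0; start
  pos 1: x in {0,2}, choose 0; 0->0 ok
  pos 2: x in {0,2}, choose 2; 0->2 ok
  pos 3: y in {1,3,4}, choose 4; 2->4 ok
  pos 4: y in {1,3,4}, choose 4; 4->4 ok
  pos 5: y in {1,3,4}, choose 4; 4->4 ok
  pos 6: y in {1,3,4}, choose 1; 4->1 ok
  pos 7: y in {1,3,4}, choose 4; 1->4 ok
  pos 8: y in {1,3,4}, choose 4; 4->4 ok
  pos 9: y in {1,3,4}, choose 4; 4->4 ok
  pos 10: y in {1,3,4}, choose 4; 4->4 ok
  pos 11: y in {1,3,4}, choose 1; 4->1 ok
  pos 12: y in {1,3,4}, choose 4; 1->4 ok
  pos 13: y in {1,3,4}, choose 1; 4->1 ok
  pos 14: y in {1,3,4}, choose 4; 1->4 ok
  pos 15: y in {1,3,4}, choose 1; 4->1 ok
  pos 16: y in {1,3,4}, choose 4; 1->4 ok
  pos 17: y in {1,3,4}, choose 1; 4->1 ok
  pos 18: y in {1,3,4}, choose 3; 1->3 ok
  pos 19: x in {0,2}, choose 2; 3->2 ok
  pos 20: y in {1,3,4}, choose 3; 2->3 ok

0,0,2,4,4,4,1,4,4,4,4,1,4,1,4,1,4,1,3,2,3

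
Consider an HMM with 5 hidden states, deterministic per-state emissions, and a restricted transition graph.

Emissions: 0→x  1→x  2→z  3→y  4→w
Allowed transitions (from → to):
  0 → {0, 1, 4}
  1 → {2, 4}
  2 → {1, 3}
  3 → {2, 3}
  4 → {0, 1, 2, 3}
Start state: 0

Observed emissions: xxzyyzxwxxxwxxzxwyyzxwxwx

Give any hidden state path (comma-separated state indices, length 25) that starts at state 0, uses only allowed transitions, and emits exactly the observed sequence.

  0: obs=x cand={0,1} pick 0 [start]
  1: obs=x cand={0,1} pick 1 [0->1 ok]
  2: obs=z cand={2} pick 2 [1->2 ok]
  3: obs=y cand={3} pick 3 [2->3 ok]
  4: obs=y cand={3} pick 3 [3->3 ok]
  5: obs=z cand={2} pick 2 [3->2 ok]
  6: obs=x cand={0,1} pick 1 [2->1 ok]
  7: obs=w cand={4} pick 4 [1->4 ok]
  8: obs=x cand={0,1} pick 0 [4->0 ok]
  9: obs=x cand={0,1} pick 0 [0->0 ok]
  10: obs=x cand={0,1} pick 1 [0->1 ok]
  11: obs=w cand={4} pick 4 [1->4 ok]
  12: obs=x cand={0,1} pick 0 [4->0 ok]
  13: obs=x cand={0,1} pick 1 [0->1 ok]
  14: obs=z cand={2} pick 2 [1->2 ok]
  15: obs=x cand={0,1} pick 1 [2->1 ok]
  16: obs=w cand={4} pick 4 [1->4 ok]
  17: obs=y cand={3} pick 3 [4->3 ok]
  18: obs=y cand={3} pick 3 [3->3 ok]
  19: obs=z cand={2} pick 2 [3->2 ok]
  20: obs=x cand={0,1} pick 1 [2->1 ok]
  21: obs=w cand={4} pick 4 [1->4 ok]
  22: obs=x cand={0,1} pick 0 [4->0 ok]
  23: obs=w cand={4} pick 4 [0->4 ok]
  24: obs=x cand={0,1} pick 1 [4->1 ok]

0,1,2,3,3,2,1,4,0,0,1,4,0,1,2,1,4,3,3,2,1,4,0,4,1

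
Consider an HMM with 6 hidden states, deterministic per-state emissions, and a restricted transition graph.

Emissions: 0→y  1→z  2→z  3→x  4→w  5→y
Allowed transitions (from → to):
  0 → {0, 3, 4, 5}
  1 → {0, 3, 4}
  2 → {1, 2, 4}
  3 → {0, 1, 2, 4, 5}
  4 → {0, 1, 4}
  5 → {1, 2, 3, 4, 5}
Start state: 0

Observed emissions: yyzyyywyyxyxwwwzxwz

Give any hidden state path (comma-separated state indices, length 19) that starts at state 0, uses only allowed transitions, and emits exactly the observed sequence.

0,5,1,0,0,5,4,0,5,3,5,3,4,4,4,1,3,4,1

  0: obs=y cand={0,5} pick 0 [start]
  1: obs=y cand={0,5} pick 5 [0->5 ok]
  2: obs=z cand={1,2} pick 1 [5->1 ok]
  3: obs=y cand={0,5} pick 0 [1->0 ok]
  4: obs=y cand={0,5} pick 0 [0->0 ok]
  5: obs=y cand={0,5} pick 5 [0->5 ok]
  6: obs=w cand={4} pick 4 [5->4 ok]
  7: obs=y cand={0,5} pick 0 [4->0 ok]
  8: obs=y cand={0,5} pick 5 [0->5 ok]
  9: obs=x cand={3} pick 3 [5->3 ok]
  10: obs=y cand={0,5} pick 5 [3->5 ok]
  11: obs=x cand={3} pick 3 [5->3 ok]
  12: obs=w cand={4} pick 4 [3->4 ok]
  13: obs=w cand={4} pick 4 [4->4 ok]
  14: obs=w cand={4} pick 4 [4->4 ok]
  15: obs=z cand={1,2} pick 1 [4->1 ok]
  16: obs=x cand={3} pick 3 [1->3 ok]
  17: obs=w cand={4} pick 4 [3->4 ok]
  18: obs=z cand={1,2} pick 1 [4->1 ok]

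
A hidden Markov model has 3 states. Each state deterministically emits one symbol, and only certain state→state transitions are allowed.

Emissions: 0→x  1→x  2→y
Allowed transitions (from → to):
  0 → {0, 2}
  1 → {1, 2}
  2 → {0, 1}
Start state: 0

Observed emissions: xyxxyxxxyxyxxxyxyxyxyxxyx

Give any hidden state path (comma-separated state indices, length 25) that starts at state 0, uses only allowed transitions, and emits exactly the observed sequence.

0,2,0,0,2,0,0,0,2,0,2,0,0,0,2,1,2,0,2,0,2,1,1,2,1

  0: obs=x cand={0,1} pick 0 [start]
  1: obs=y cand={2} pick 2 [0->2 ok]
  2: obs=x cand={0,1} pick 0 [2->0 ok]
  3: obs=x cand={0,1} pick 0 [0->0 ok]
  4: obs=y cand={2} pick 2 [0->2 ok]
  5: obs=x cand={0,1} pick 0 [2->0 ok]
  6: obs=x cand={0,1} pick 0 [0->0 ok]
  7: obs=x cand={0,1} pick 0 [0->0 ok]
  8: obs=y cand={2} pick 2 [0->2 ok]
  9: obs=x cand={0,1} pick 0 [2->0 ok]
  10: obs=y cand={2} pick 2 [0->2 ok]
  11: obs=x cand={0,1} pick 0 [2->0 ok]
  12: obs=x cand={0,1} pick 0 [0->0 ok]
  13: obs=x cand={0,1} pick 0 [0->0 ok]
  14: obs=y cand={2} pick 2 [0->2 ok]
  15: obs=x cand={0,1} pick 1 [2->1 ok]
  16: obs=y cand={2} pick 2 [1->2 ok]
  17: obs=x cand={0,1} pick 0 [2->0 ok]
  18: obs=y cand={2} pick 2 [0->2 ok]
  19: obs=x cand={0,1} pick 0 [2->0 ok]
  20: obs=y cand={2} pick 2 [0->2 ok]
  21: obs=x cand={0,1} pick 1 [2->1 ok]
  22: obs=x cand={0,1} pick 1 [1->1 ok]
  23: obs=y cand={2} pick 2 [1->2 ok]
  24: obs=x cand={0,1} pick 1 [2->1 ok]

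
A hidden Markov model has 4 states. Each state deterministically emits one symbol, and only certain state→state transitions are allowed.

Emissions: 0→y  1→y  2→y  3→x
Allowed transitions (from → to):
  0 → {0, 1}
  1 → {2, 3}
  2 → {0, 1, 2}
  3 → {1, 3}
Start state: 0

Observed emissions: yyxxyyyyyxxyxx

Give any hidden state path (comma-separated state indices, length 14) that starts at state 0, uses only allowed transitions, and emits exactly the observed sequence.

  pos 0: y in {0,1,2}, choose 0; start
  pos 1: y in {0,1,2}, choose 1; 0->1 ok
  pos 2: x in {3}, choose 3; 1->3 ok
  pos 3: x in {3}, choose 3; 3->3 ok
  pos 4: y in {0,1,2}, choose 1; 3->1 ok
  pos 5: y in {0,1,2}, choose 2; 1->2 ok
  pos 6: y in {0,1,2}, choose 0; 2->0 ok
  pos 7: y in {0,1,2}, choose 0; 0->0 ok
  pos 8: y in {0,1,2}, choose 1; 0->1 ok
  pos 9: x in {3}, choose 3; 1->3 ok
  pos 10: x in {3}, choose 3; 3->3 ok
  pos 11: y in {0,1,2}, choose 1; 3->1 ok
  pos 12: x in {3}, choose 3; 1->3 ok
  pos 13: x in {3}, choose 3; 3->3 ok

0,1,3,3,1,2,0,0,1,3,3,1,3,3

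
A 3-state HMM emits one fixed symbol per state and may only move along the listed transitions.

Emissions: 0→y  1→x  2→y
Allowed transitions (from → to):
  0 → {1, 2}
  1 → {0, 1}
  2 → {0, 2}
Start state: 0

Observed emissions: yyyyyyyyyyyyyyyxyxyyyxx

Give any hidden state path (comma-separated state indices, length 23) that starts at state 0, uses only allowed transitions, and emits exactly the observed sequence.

  pos 0: y in {0,2}, choose 0; start
  pos 1: y in {0,2}, choose 2; 0->2 ok
  pos 2: y in {0,2}, choose 2; 2->2 ok
  pos 3: y in {0,2}, choose 2; 2->2 ok
  pos 4: y in {0,2}, choose 0; 2->0 ok
  pos 5: y in {0,2}, choose 2; 0->2 ok
  pos 6: y in {0,2}, choose 0; 2->0 ok
  pos 7: y in {0,2}, choose 2; 0->2 ok
  pos 8: y in {0,2}, choose 0; 2->0 ok
  pos 9: y in {0,2}, choose 2; 0->2 ok
  pos 10: y in {0,2}, choose 0; 2->0 ok
  pos 11: y in {0,2}, choose 2; 0->2 ok
  pos 12: y in {0,2}, choose 2; 2->2 ok
  pos 13: y in {0,2}, choose 2; 2->2 ok
  pos 14: y in {0,2}, choose 0; 2->0 ok
  pos 15: x in {1}, choose 1; 0->1 ok
  pos 16: y in {0,2}, choose 0; 1->0 ok
  pos 17: x in {1}, choose 1; 0->1 ok
  pos 18: y in {0,2}, choose 0; 1->0 ok
  pos 19: y in {0,2}, choose 2; 0->2 ok
  pos 20: y in {0,2}, choose 0; 2->0 ok
  pos 21: x in {1}, choose 1; 0->1 ok
  pos 22: x in {1}, choose 1; 1->1 ok

0,2,2,2,0,2,0,2,0,2,0,2,2,2,0,1,0,1,0,2,0,1,1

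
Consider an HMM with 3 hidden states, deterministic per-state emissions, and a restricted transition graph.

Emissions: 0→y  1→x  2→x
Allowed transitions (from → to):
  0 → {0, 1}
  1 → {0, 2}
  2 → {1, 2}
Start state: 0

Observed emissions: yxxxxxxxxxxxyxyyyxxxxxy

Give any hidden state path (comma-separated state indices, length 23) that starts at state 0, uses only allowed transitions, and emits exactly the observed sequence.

0,1,2,2,2,2,1,2,2,2,2,1,0,1,0,0,0,1,2,2,2,1,0

  t0 'y' -> {0}, take 0 (start)
  t1 'x' -> {1,2}, take 1 (0->1 ok)
  t2 'x' -> {1,2}, take 2 (1->2 ok)
  t3 'x' -> {1,2}, take 2 (2->2 ok)
  t4 'x' -> {1,2}, take 2 (2->2 ok)
  t5 'x' -> {1,2}, take 2 (2->2 ok)
  t6 'x' -> {1,2}, take 1 (2->1 ok)
  t7 'x' -> {1,2}, take 2 (1->2 ok)
  t8 'x' -> {1,2}, take 2 (2->2 ok)
  t9 'x' -> {1,2}, take 2 (2->2 ok)
  t10 'x' -> {1,2}, take 2 (2->2 ok)
  t11 'x' -> {1,2}, take 1 (2->1 ok)
  t12 'y' -> {0}, take 0 (1->0 ok)
  t13 'x' -> {1,2}, take 1 (0->1 ok)
  t14 'y' -> {0}, take 0 (1->0 ok)
  t15 'y' -> {0}, take 0 (0->0 ok)
  t16 'y' -> {0}, take 0 (0->0 ok)
  t17 'x' -> {1,2}, take 1 (0->1 ok)
  t18 'x' -> {1,2}, take 2 (1->2 ok)
  t19 'x' -> {1,2}, take 2 (2->2 ok)
  t20 'x' -> {1,2}, take 2 (2->2 ok)
  t21 'x' -> {1,2}, take 1 (2->1 ok)
  t22 'y' -> {0}, take 0 (1->0 ok)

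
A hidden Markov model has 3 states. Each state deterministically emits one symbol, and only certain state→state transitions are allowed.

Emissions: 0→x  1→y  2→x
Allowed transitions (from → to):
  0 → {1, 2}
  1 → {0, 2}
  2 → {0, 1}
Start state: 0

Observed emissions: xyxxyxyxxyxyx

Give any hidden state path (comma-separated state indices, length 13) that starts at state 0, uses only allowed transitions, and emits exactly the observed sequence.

  0: obs=x cand={0,2} pick 0 [start]
  1: obs=y cand={1} pick 1 [0->1 ok]
  2: obs=x cand={0,2} pick 0 [1->0 ok]
  3: obs=x cand={0,2} pick 2 [0->2 ok]
  4: obs=y cand={1} pick 1 [2->1 ok]
  5: obs=x cand={0,2} pick 2 [1->2 ok]
  6: obs=y cand={1} pick 1 [2->1 ok]
  7: obs=x cand={0,2} pick 2 [1->2 ok]
  8: obs=x cand={0,2} pick 0 [2->0 ok]
  9: obs=y cand={1} pick 1 [0->1 ok]
  10: obs=x cand={0,2} pick 2 [1->2 ok]
  11: obs=y cand={1} pick 1 [2->1 ok]
  12: obs=x cand={0,2} pick 2 [1->2 ok]

0,1,0,2,1,2,1,2,0,1,2,1,2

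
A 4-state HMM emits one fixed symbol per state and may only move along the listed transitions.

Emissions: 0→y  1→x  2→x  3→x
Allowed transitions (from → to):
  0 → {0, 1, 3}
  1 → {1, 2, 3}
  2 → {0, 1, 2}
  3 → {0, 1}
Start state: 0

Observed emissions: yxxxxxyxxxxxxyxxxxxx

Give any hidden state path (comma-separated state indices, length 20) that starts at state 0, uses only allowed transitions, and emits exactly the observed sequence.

  [0] y  {0}  => 0  start
  [1] x  {1,2,3}  => 3  0->3 ok
  [2] x  {1,2,3}  => 1  3->1 ok
  [3] x  {1,2,3}  => 3  1->3 ok
  [4] x  {1,2,3}  => 1  3->1 ok
  [5] x  {1,2,3}  => 3  1->3 ok
  [6] y  {0}  => 0  3->0 ok
  [7] x  {1,2,3}  => 1  0->1 ok
  [8] x  {1,2,3}  => 2  1->2 ok
  [9] x  {1,2,3}  => 2  2->2 ok
  [10] x  {1,2,3}  => 2  2->2 ok
  [11] x  {1,2,3}  => 1  2->1 ok
  [12] x  {1,2,3}  => 3  1->3 ok
  [13] y  {0}  => 0  3->0 ok
  [14] x  {1,2,3}  => 1  0->1 ok
  [15] x  {1,2,3}  => 2  1->2 ok
  [16] x  {1,2,3}  => 1  2->1 ok
  [17] x  {1,2,3}  => 1  1->1 ok
  [18] x  {1,2,3}  => 1  1->1 ok
  [19] x  {1,2,3}  => 1  1->1 ok

0,3,1,3,1,3,0,1,2,2,2,1,3,0,1,2,1,1,1,1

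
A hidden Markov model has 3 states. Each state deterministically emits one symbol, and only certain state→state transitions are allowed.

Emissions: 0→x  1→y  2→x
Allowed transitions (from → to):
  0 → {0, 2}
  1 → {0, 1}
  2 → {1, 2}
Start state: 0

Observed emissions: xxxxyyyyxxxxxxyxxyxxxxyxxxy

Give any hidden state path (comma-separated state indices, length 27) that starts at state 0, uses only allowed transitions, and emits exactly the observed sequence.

0,0,2,2,1,1,1,1,0,0,2,2,2,2,1,0,2,1,0,0,0,2,1,0,0,2,1

  pos 0: x in {0,2}, choose 0; start
  pos 1: x in {0,2}, choose 0; 0->0 ok
  pos 2: x in {0,2}, choose 2; 0->2 ok
  pos 3: x in {0,2}, choose 2; 2->2 ok
  pos 4: y in {1}, choose 1; 2->1 ok
  pos 5: y in {1}, choose 1; 1->1 ok
  pos 6: y in {1}, choose 1; 1->1 ok
  pos 7: y in {1}, choose 1; 1->1 ok
  pos 8: x in {0,2}, choose 0; 1->0 ok
  pos 9: x in {0,2}, choose 0; 0->0 ok
  pos 10: x in {0,2}, choose 2; 0->2 ok
  pos 11: x in {0,2}, choose 2; 2->2 ok
  pos 12: x in {0,2}, choose 2; 2->2 ok
  pos 13: x in {0,2}, choose 2; 2->2 ok
  pos 14: y in {1}, choose 1; 2->1 ok
  pos 15: x in {0,2}, choose 0; 1->0 ok
  pos 16: x in {0,2}, choose 2; 0->2 ok
  pos 17: y in {1}, choose 1; 2->1 ok
  pos 18: x in {0,2}, choose 0; 1->0 ok
  pos 19: x in {0,2}, choose 0; 0->0 ok
  pos 20: x in {0,2}, choose 0; 0->0 ok
  pos 21: x in {0,2}, choose 2; 0->2 ok
  pos 22: y in {1}, choose 1; 2->1 ok
  pos 23: x in {0,2}, choose 0; 1->0 ok
  pos 24: x in {0,2}, choose 0; 0->0 ok
  pos 25: x in {0,2}, choose 2; 0->2 ok
  pos 26: y in {1}, choose 1; 2->1 ok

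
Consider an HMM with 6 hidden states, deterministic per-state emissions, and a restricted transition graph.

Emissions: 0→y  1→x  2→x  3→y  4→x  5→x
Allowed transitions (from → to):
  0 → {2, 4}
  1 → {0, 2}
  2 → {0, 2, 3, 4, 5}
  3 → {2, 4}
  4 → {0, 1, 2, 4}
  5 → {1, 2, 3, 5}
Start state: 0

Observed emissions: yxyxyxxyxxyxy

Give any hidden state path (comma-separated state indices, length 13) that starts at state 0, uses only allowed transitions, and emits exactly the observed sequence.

0,2,0,4,0,4,1,0,4,1,0,4,0

  pos 0: y in {0,3}, choose 0; start
  pos 1: x in {1,2,4,5}, choose 2; 0->2 ok
  pos 2: y in {0,3}, choose 0; 2->0 ok
  pos 3: x in {1,2,4,5}, choose 4; 0->4 ok
  pos 4: y in {0,3}, choose 0; 4->0 ok
  pos 5: x in {1,2,4,5}, choose 4; 0->4 ok
  pos 6: x in {1,2,4,5}, choose 1; 4->1 ok
  pos 7: y in {0,3}, choose 0; 1->0 ok
  pos 8: x in {1,2,4,5}, choose 4; 0->4 ok
  pos 9: x in {1,2,4,5}, choose 1; 4->1 ok
  pos 10: y in {0,3}, choose 0; 1->0 ok
  pos 11: x in {1,2,4,5}, choose 4; 0->4 ok
  pos 12: y in {0,3}, choose 0; 4->0 ok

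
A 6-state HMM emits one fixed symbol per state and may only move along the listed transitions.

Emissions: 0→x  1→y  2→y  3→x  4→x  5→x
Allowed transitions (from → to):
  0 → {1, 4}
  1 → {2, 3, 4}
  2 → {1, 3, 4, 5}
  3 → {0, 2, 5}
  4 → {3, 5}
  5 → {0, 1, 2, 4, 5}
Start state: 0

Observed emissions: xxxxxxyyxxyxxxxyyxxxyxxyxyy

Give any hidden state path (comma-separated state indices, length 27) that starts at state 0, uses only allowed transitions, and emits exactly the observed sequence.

0,4,5,4,3,0,1,2,4,3,2,5,0,4,5,2,1,3,5,0,1,4,5,2,5,1,2

  t0 'x' -> {0,3,4,5}, take 0 (start)
  t1 'x' -> {0,3,4,5}, take 4 (0->4 ok)
  t2 'x' -> {0,3,4,5}, take 5 (4->5 ok)
  t3 'x' -> {0,3,4,5}, take 4 (5->4 ok)
  t4 'x' -> {0,3,4,5}, take 3 (4->3 ok)
  t5 'x' -> {0,3,4,5}, take 0 (3->0 ok)
  t6 'y' -> {1,2}, take 1 (0->1 ok)
  t7 'y' -> {1,2}, take 2 (1->2 ok)
  t8 'x' -> {0,3,4,5}, take 4 (2->4 ok)
  t9 'x' -> {0,3,4,5}, take 3 (4->3 ok)
  t10 'y' -> {1,2}, take 2 (3->2 ok)
  t11 'x' -> {0,3,4,5}, take 5 (2->5 ok)
  t12 'x' -> {0,3,4,5}, take 0 (5->0 ok)
  t13 'x' -> {0,3,4,5}, take 4 (0->4 ok)
  t14 'x' -> {0,3,4,5}, take 5 (4->5 ok)
  t15 'y' -> {1,2}, take 2 (5->2 ok)
  t16 'y' -> {1,2}, take 1 (2->1 ok)
  t17 'x' -> {0,3,4,5}, take 3 (1->3 ok)
  t18 'x' -> {0,3,4,5}, take 5 (3->5 ok)
  t19 'x' -> {0,3,4,5}, take 0 (5->0 ok)
  t20 'y' -> {1,2}, take 1 (0->1 ok)
  t21 'x' -> {0,3,4,5}, take 4 (1->4 ok)
  t22 'x' -> {0,3,4,5}, take 5 (4->5 ok)
  t23 'y' -> {1,2}, take 2 (5->2 ok)
  t24 'x' -> {0,3,4,5}, take 5 (2->5 ok)
  t25 'y' -> {1,2}, take 1 (5->1 ok)
  t26 'y' -> {1,2}, take 2 (1->2 ok)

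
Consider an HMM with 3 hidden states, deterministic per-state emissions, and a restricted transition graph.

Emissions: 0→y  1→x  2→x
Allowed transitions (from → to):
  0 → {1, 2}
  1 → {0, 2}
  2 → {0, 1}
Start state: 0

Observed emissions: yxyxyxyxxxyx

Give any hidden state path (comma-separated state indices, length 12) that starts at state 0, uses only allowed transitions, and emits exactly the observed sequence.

0,2,0,2,0,2,0,1,2,1,0,1

  [0] y  {0}  => 0  start
  [1] x  {1,2}  => 2  0->2 ok
  [2] y  {0}  => 0  2->0 ok
  [3] x  {1,2}  => 2  0->2 ok
  [4] y  {0}  => 0  2->0 ok
  [5] x  {1,2}  => 2  0->2 ok
  [6] y  {0}  => 0  2->0 ok
  [7] x  {1,2}  => 1  0->1 ok
  [8] x  {1,2}  => 2  1->2 ok
  [9] x  {1,2}  => 1  2->1 ok
  [10] y  {0}  => 0  1->0 ok
  [11] x  {1,2}  => 1  0->1 ok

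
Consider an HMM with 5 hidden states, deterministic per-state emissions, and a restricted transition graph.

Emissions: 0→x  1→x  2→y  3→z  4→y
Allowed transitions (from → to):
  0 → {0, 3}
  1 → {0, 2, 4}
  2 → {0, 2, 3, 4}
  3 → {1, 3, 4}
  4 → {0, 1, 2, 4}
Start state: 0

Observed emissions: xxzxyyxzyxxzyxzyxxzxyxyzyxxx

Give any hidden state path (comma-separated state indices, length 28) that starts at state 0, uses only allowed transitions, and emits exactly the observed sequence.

  [0] x  {0,1}  => 0  start
  [1] x  {0,1}  => 0  0->0 ok
  [2] z  {3}  => 3  0->3 ok
  [3] x  {0,1}  => 1  3->1 ok
  [4] y  {2,4}  => 4  1->4 ok
  [5] y  {2,4}  => 4  4->4 ok
  [6] x  {0,1}  => 0  4->0 ok
  [7] z  {3}  => 3  0->3 ok
  [8] y  {2,4}  => 4  3->4 ok
  [9] x  {0,1}  => 0  4->0 ok
  [10] x  {0,1}  => 0  0->0 ok
  [11] z  {3}  => 3  0->3 ok
  [12] y  {2,4}  => 4  3->4 ok
  [13] x  {0,1}  => 0  4->0 ok
  [14] z  {3}  => 3  0->3 ok
  [15] y  {2,4}  => 4  3->4 ok
  [16] x  {0,1}  => 1  4->1 ok
  [17] x  {0,1}  => 0  1->0 ok
  [18] z  {3}  => 3  0->3 ok
  [19] x  {0,1}  => 1  3->1 ok
  [20] y  {2,4}  => 4  1->4 ok
  [21] x  {0,1}  => 1  4->1 ok
  [22] y  {2,4}  => 2  1->2 ok
  [23] z  {3}  => 3  2->3 ok
  [24] y  {2,4}  => 4  3->4 ok
  [25] x  {0,1}  => 1  4->1 ok
  [26] x  {0,1}  => 0  1->0 ok
  [27] x  {0,1}  => 0  0->0 ok

0,0,3,1,4,4,0,3,4,0,0,3,4,0,3,4,1,0,3,1,4,1,2,3,4,1,0,0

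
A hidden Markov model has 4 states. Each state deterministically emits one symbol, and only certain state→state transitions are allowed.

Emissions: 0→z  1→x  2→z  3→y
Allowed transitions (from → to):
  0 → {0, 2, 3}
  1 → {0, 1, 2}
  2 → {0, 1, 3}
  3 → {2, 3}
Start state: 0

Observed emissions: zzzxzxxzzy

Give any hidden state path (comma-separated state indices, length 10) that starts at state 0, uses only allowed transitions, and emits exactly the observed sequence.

0,0,2,1,2,1,1,2,0,3

  [0] z  {0,2}  => 0  start
  [1] z  {0,2}  => 0  0->0 ok
  [2] z  {0,2}  => 2  0->2 ok
  [3] x  {1}  => 1  2->1 ok
  [4] z  {0,2}  => 2  1->2 ok
  [5] x  {1}  => 1  2->1 ok
  [6] x  {1}  => 1  1->1 ok
  [7] z  {0,2}  => 2  1->2 ok
  [8] z  {0,2}  => 0  2->0 ok
  [9] y  {3}  => 3  0->3 ok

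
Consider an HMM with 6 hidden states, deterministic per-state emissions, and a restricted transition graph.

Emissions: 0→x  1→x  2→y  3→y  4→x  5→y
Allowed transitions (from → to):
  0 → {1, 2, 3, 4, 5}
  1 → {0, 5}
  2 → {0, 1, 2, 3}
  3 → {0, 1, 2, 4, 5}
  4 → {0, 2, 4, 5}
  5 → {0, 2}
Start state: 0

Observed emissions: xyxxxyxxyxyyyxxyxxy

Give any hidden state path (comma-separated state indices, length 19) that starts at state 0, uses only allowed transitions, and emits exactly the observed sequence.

0,3,4,4,4,2,0,1,5,0,2,3,5,0,4,5,0,1,5

  0: obs=x cand={0,1,4} pick 0 [start]
  1: obs=y cand={2,3,5} pick 3 [0->3 ok]
  2: obs=x cand={0,1,4} pick 4 [3->4 ok]
  3: obs=x cand={0,1,4} pick 4 [4->4 ok]
  4: obs=x cand={0,1,4} pick 4 [4->4 ok]
  5: obs=y cand={2,3,5} pick 2 [4->2 ok]
  6: obs=x cand={0,1,4} pick 0 [2->0 ok]
  7: obs=x cand={0,1,4} pick 1 [0->1 ok]
  8: obs=y cand={2,3,5} pick 5 [1->5 ok]
  9: obs=x cand={0,1,4} pick 0 [5->0 ok]
  10: obs=y cand={2,3,5} pick 2 [0->2 ok]
  11: obs=y cand={2,3,5} pick 3 [2->3 ok]
  12: obs=y cand={2,3,5} pick 5 [3->5 ok]
  13: obs=x cand={0,1,4} pick 0 [5->0 ok]
  14: obs=x cand={0,1,4} pick 4 [0->4 ok]
  15: obs=y cand={2,3,5} pick 5 [4->5 ok]
  16: obs=x cand={0,1,4} pick 0 [5->0 ok]
  17: obs=x cand={0,1,4} pick 1 [0->1 ok]
  18: obs=y cand={2,3,5} pick 5 [1->5 ok]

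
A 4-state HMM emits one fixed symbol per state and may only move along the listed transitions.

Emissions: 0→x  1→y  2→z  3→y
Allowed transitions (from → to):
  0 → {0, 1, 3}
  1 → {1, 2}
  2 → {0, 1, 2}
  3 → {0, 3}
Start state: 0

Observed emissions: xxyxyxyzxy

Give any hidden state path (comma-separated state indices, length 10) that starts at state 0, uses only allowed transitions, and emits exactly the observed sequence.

  pos 0: x in {0}, choose 0; start
  pos 1: x in {0}, choose 0; 0->0 ok
  pos 2: y in {1,3}, choose 3; 0->3 ok
  pos 3: x in {0}, choose 0; 3->0 ok
  pos 4: y in {1,3}, choose 3; 0->3 ok
  pos 5: x in {0}, choose 0; 3->0 ok
  pos 6: y in {1,3}, choose 1; 0->1 ok
  pos 7: z in {2}, choose 2; 1->2 ok
  pos 8: x in {0}, choose 0; 2->0 ok
  pos 9: y in {1,3}, choose 3; 0->3 ok

0,0,3,0,3,0,1,2,0,3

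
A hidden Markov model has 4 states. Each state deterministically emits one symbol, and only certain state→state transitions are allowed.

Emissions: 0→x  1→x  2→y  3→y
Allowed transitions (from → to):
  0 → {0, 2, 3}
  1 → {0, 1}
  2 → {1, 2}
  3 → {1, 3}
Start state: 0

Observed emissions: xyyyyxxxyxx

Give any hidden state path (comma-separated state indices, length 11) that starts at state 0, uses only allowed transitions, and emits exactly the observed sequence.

  [0] x  {0,1}  => 0  start
  [1] y  {2,3}  => 2  0->2 ok
  [2] y  {2,3}  => 2  2->2 ok
  [3] y  {2,3}  => 2  2->2 ok
  [4] y  {2,3}  => 2  2->2 ok
  [5] x  {0,1}  => 1  2->1 ok
  [6] x  {0,1}  => 1  1->1 ok
  [7] x  {0,1}  => 0  1->0 ok
  [8] y  {2,3}  => 3  0->3 ok
  [9] x  {0,1}  => 1  3->1 ok
  [10] x  {0,1}  => 0  1->0 ok

0,2,2,2,2,1,1,0,3,1,0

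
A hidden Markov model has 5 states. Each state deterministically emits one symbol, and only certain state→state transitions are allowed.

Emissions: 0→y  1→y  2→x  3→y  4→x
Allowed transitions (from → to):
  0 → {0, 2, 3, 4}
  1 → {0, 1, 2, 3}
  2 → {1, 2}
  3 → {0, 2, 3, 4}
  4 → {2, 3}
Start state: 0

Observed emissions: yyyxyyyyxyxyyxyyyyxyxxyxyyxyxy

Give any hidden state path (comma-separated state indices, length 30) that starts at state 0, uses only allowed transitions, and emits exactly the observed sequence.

0,3,3,2,1,0,3,3,4,3,4,3,0,2,1,1,3,0,4,3,2,2,1,2,1,0,4,3,4,3

  t0 'y' -> {0,1,3}, take 0 (start)
  t1 'y' -> {0,1,3}, take 3 (0->3 ok)
  t2 'y' -> {0,1,3}, take 3 (3->3 ok)
  t3 'x' -> {2,4}, take 2 (3->2 ok)
  t4 'y' -> {0,1,3}, take 1 (2->1 ok)
  t5 'y' -> {0,1,3}, take 0 (1->0 ok)
  t6 'y' -> {0,1,3}, take 3 (0->3 ok)
  t7 'y' -> {0,1,3}, take 3 (3->3 ok)
  t8 'x' -> {2,4}, take 4 (3->4 ok)
  t9 'y' -> {0,1,3}, take 3 (4->3 ok)
  t10 'x' -> {2,4}, take 4 (3->4 ok)
  t11 'y' -> {0,1,3}, take 3 (4->3 ok)
  t12 'y' -> {0,1,3}, take 0 (3->0 ok)
  t13 'x' -> {2,4}, take 2 (0->2 ok)
  t14 'y' -> {0,1,3}, take 1 (2->1 ok)
  t15 'y' -> {0,1,3}, take 1 (1->1 ok)
  t16 'y' -> {0,1,3}, take 3 (1->3 ok)
  t17 'y' -> {0,1,3}, take 0 (3->0 ok)
  t18 'x' -> {2,4}, take 4 (0->4 ok)
  t19 'y' -> {0,1,3}, take 3 (4->3 ok)
  t20 'x' -> {2,4}, take 2 (3->2 ok)
  t21 'x' -> {2,4}, take 2 (2->2 ok)
  t22 'y' -> {0,1,3}, take 1 (2->1 ok)
  t23 'x' -> {2,4}, take 2 (1->2 ok)
  t24 'y' -> {0,1,3}, take 1 (2->1 ok)
  t25 'y' -> {0,1,3}, take 0 (1->0 ok)
  t26 'x' -> {2,4}, take 4 (0->4 ok)
  t27 'y' -> {0,1,3}, take 3 (4->3 ok)
  t28 'x' -> {2,4}, take 4 (3->4 ok)
  t29 'y' -> {0,1,3}, take 3 (4->3 ok)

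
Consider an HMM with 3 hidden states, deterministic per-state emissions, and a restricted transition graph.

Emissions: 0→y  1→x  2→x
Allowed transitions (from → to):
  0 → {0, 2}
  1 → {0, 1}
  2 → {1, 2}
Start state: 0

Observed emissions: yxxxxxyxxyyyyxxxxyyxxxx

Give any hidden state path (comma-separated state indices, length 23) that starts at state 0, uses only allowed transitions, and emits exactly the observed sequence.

  0: obs=y cand={0} pick 0 [start]
  1: obs=x cand={1,2} pick 2 [0->2 ok]
  2: obs=x cand={1,2} pick 2 [2->2 ok]
  3: obs=x cand={1,2} pick 1 [2->1 ok]
  4: obs=x cand={1,2} pick 1 [1->1 ok]
  5: obs=x cand={1,2} pick 1 [1->1 ok]
  6: obs=y cand={0} pick 0 [1->0 ok]
  7: obs=x cand={1,2} pick 2 [0->2 ok]
  8: obs=x cand={1,2} pick 1 [2->1 ok]
  9: obs=y cand={0} pick 0 [1->0 ok]
  10: obs=y cand={0} pick 0 [0->0 ok]
  11: obs=y cand={0} pick 0 [0->0 ok]
  12: obs=y cand={0} pick 0 [0->0 ok]
  13: obs=x cand={1,2} pick 2 [0->2 ok]
  14: obs=x cand={1,2} pick 1 [2->1 ok]
  15: obs=x cand={1,2} pick 1 [1->1 ok]
  16: obs=x cand={1,2} pick 1 [1->1 ok]
  17: obs=y cand={0} pick 0 [1->0 ok]
  18: obs=y cand={0} pick 0 [0->0 ok]
  19: obs=x cand={1,2} pick 2 [0->2 ok]
  20: obs=x cand={1,2} pick 2 [2->2 ok]
  21: obs=x cand={1,2} pick 2 [2->2 ok]
  22: obs=x cand={1,2} pick 2 [2->2 ok]

0,2,2,1,1,1,0,2,1,0,0,0,0,2,1,1,1,0,0,2,2,2,2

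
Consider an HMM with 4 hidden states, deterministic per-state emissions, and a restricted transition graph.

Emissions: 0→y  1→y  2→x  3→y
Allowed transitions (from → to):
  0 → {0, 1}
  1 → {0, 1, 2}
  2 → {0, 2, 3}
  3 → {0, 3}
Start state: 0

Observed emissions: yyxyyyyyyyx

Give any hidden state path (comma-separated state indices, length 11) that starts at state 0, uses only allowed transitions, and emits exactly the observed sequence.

  0: obs=y cand={0,1,3} pick 0 [start]
  1: obs=y cand={0,1,3} pick 1 [0->1 ok]
  2: obs=x cand={2} pick 2 [1->2 ok]
  3: obs=y cand={0,1,3} pick 3 [2->3 ok]
  4: obs=y cand={0,1,3} pick 0 [3->0 ok]
  5: obs=y cand={0,1,3} pick 1 [0->1 ok]
  6: obs=y cand={0,1,3} pick 0 [1->0 ok]
  7: obs=y cand={0,1,3} pick 0 [0->0 ok]
  8: obs=y cand={0,1,3} pick 0 [0->0 ok]
  9: obs=y cand={0,1,3} pick 1 [0->1 ok]
  10: obs=x cand={2} pick 2 [1->2 ok]

0,1,2,3,0,1,0,0,0,1,2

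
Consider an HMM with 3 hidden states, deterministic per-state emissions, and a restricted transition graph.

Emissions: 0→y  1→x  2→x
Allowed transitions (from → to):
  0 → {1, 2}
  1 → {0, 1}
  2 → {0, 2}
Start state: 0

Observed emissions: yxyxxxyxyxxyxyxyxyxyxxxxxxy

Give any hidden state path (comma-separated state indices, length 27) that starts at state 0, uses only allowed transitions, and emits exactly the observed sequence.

0,2,0,1,1,1,0,1,0,1,1,0,1,0,2,0,1,0,1,0,2,2,2,2,2,2,0

  pos 0: y in {0}, choose 0; start
  pos 1: x in {1,2}, choose 2; 0->2 ok
  pos 2: y in {0}, choose 0; 2->0 ok
  pos 3: x in {1,2}, choose 1; 0->1 ok
  pos 4: x in {1,2}, choose 1; 1->1 ok
  pos 5: x in {1,2}, choose 1; 1->1 ok
  pos 6: y in {0}, choose 0; 1->0 ok
  pos 7: x in {1,2}, choose 1; 0->1 ok
  pos 8: y in {0}, choose 0; 1->0 ok
  pos 9: x in {1,2}, choose 1; 0->1 ok
  pos 10: x in {1,2}, choose 1; 1->1 ok
  pos 11: y in {0}, choose 0; 1->0 ok
  pos 12: x in {1,2}, choose 1; 0->1 ok
  pos 13: y in {0}, choose 0; 1->0 ok
  pos 14: x in {1,2}, choose 2; 0->2 ok
  pos 15: y in {0}, choose 0; 2->0 ok
  pos 16: x in {1,2}, choose 1; 0->1 ok
  pos 17: y in {0}, choose 0; 1->0 ok
  pos 18: x in {1,2}, choose 1; 0->1 ok
  pos 19: y in {0}, choose 0; 1->0 ok
  pos 20: x in {1,2}, choose 2; 0->2 ok
  pos 21: x in {1,2}, choose 2; 2->2 ok
  pos 22: x in {1,2}, choose 2; 2->2 ok
  pos 23: x in {1,2}, choose 2; 2->2 ok
  pos 24: x in {1,2}, choose 2; 2->2 ok
  pos 25: x in {1,2}, choose 2; 2->2 ok
  pos 26: y in {0}, choose 0; 2->0 ok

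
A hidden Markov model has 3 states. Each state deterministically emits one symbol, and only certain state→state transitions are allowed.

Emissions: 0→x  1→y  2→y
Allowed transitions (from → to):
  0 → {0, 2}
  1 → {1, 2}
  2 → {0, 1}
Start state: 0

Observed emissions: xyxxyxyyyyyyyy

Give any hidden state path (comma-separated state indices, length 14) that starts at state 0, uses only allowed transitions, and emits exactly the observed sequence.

  0: obs=x cand={0} pick 0 [start]
  1: obs=y cand={1,2} pick 2 [0->2 ok]
  2: obs=x cand={0} pick 0 [2->0 ok]
  3: obs=x cand={0} pick 0 [0->0 ok]
  4: obs=y cand={1,2} pick 2 [0->2 ok]
  5: obs=x cand={0} pick 0 [2->0 ok]
  6: obs=y cand={1,2} pick 2 [0->2 ok]
  7: obs=y cand={1,2} pick 1 [2->1 ok]
  8: obs=y cand={1,2} pick 2 [1->2 ok]
  9: obs=y cand={1,2} pick 1 [2->1 ok]
  10: obs=y cand={1,2} pick 2 [1->2 ok]
  11: obs=y cand={1,2} pick 1 [2->1 ok]
  12: obs=y cand={1,2} pick 1 [1->1 ok]
  13: obs=y cand={1,2} pick 2 [1->2 ok]

0,2,0,0,2,0,2,1,2,1,2,1,1,2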